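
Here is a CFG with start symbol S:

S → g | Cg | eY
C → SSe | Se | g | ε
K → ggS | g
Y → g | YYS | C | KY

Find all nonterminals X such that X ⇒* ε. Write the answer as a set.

{C, Y}

Directly nullable (have an ε-rule): {C}.
Y is nullable via Y -> C (every symbol on the right is already known nullable).
Not nullable: K, S — each has a terminal in every rule's right-hand side or depends on a non-nullable symbol.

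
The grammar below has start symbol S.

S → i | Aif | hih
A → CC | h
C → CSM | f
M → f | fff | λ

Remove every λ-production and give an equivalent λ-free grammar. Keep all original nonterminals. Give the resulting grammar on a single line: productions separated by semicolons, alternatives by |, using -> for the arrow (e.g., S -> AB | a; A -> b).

Nullable set: {M}.
C -> CSM: M nullable, giving CS | CSM.
Drop M -> λ.
Unchanged (no nullable symbols): S -> Aif; S -> hih; S -> i; A -> CC; A -> h; C -> f; M -> f; M -> fff.

S -> i | Aif | hih; A -> h | CC; C -> f | CS | CSM; M -> f | fff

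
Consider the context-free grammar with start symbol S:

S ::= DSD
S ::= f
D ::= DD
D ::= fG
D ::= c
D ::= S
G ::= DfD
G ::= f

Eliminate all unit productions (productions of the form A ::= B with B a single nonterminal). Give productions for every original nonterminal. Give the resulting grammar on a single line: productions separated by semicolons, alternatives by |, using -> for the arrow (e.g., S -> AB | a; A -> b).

S -> f | DSD; D -> c | f | DD | fG | DSD; G -> f | DfD

Unit productions: D->S.
Unit pairs (A ⇒* B via units): (D,S).
S: inherits non-unit rules of {S} → DSD | f.
D: inherits non-unit rules of {D, S} → DD | DSD | c | f | fG.
G: inherits non-unit rules of {G} → DfD | f.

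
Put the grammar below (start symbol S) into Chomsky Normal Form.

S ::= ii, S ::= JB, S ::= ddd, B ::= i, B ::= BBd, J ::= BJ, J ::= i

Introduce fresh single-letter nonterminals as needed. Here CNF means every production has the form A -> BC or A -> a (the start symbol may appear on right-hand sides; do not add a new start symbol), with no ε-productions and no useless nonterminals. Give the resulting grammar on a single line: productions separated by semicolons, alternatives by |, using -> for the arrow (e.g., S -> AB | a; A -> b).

S -> AE | CC | JB; A -> d; B -> i | BD; C -> i; D -> BA; E -> AA; J -> i | BJ

No ε-productions.
No unit productions to eliminate.
TERM: introduce A -> d, C -> i and substitute in every rule of length ≥2.
BIN: B -> BBA becomes B -> BD, D -> BA; S -> AAA becomes S -> AE, E -> AA.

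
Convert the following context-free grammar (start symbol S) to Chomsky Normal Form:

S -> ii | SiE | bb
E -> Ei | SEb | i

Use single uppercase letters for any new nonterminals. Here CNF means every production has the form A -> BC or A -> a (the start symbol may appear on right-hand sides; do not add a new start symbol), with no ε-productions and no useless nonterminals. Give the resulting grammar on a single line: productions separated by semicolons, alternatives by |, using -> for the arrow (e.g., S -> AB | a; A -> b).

S -> AA | BB | SD; A -> i; B -> b; C -> EB; D -> AE; E -> i | EA | SC

No ε-productions.
No unit productions to eliminate.
TERM: introduce B -> b, A -> i and substitute in every rule of length ≥2.
BIN: E -> SEB becomes E -> SC, C -> EB; S -> SAE becomes S -> SD, D -> AE.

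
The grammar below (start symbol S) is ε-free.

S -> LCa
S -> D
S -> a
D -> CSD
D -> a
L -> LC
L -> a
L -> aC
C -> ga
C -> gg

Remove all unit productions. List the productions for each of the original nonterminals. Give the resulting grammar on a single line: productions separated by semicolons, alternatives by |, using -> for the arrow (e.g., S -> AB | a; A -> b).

S -> a | CSD | LCa; C -> ga | gg; D -> a | CSD; L -> a | LC | aC

Unit productions: S->D.
Unit pairs (A ⇒* B via units): (S,D).
S: inherits non-unit rules of {D, S} → CSD | LCa | a.
C: inherits non-unit rules of {C} → ga | gg.
D: inherits non-unit rules of {D} → CSD | a.
L: inherits non-unit rules of {L} → LC | a | aC.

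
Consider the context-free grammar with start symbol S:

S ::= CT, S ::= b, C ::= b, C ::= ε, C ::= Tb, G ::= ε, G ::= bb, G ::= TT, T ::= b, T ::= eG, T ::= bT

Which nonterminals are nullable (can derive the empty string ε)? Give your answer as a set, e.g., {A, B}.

{C, G}

Directly nullable (have an ε-rule): {C, G}.
Not nullable: S, T — each has a terminal in every rule's right-hand side or depends on a non-nullable symbol.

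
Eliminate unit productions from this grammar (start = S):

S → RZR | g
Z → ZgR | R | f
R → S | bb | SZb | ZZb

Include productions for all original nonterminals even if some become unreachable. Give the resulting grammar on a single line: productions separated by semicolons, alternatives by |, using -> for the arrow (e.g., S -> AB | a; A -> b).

S -> g | RZR; R -> g | bb | RZR | SZb | ZZb; Z -> f | g | bb | RZR | SZb | ZZb | ZgR

Unit productions: R->S, Z->R.
Unit pairs (A ⇒* B via units): (R,S), (Z,R), (Z,S).
S: inherits non-unit rules of {S} → RZR | g.
R: inherits non-unit rules of {R, S} → RZR | SZb | ZZb | bb | g.
Z: inherits non-unit rules of {R, S, Z} → RZR | SZb | ZZb | ZgR | bb | f | g.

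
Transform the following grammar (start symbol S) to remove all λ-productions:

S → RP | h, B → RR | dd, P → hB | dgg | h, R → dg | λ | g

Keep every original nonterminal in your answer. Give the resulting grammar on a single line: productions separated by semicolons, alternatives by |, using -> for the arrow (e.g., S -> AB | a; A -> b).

S -> P | h | RP; B -> R | RR | dd; P -> h | hB | dgg; R -> g | dg

Nullable set: {B, R}.
S -> RP: R nullable, giving P | RP.
B -> RR: R, R nullable, giving R | RR.
P -> hB: B nullable, giving h | hB.
Drop R -> λ.
Unchanged (no nullable symbols): S -> h; B -> dd; P -> dgg; P -> h; R -> dg; R -> g.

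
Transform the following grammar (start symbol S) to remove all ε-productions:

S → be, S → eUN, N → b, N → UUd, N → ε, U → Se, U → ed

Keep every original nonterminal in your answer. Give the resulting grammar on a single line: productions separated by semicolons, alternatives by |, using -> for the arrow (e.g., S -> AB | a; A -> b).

S -> be | eU | eUN; N -> b | UUd; U -> Se | ed

Nullable set: {N}.
S -> eUN: N nullable, giving eU | eUN.
Drop N -> ε.
Unchanged (no nullable symbols): S -> be; N -> UUd; N -> b; U -> Se; U -> ed.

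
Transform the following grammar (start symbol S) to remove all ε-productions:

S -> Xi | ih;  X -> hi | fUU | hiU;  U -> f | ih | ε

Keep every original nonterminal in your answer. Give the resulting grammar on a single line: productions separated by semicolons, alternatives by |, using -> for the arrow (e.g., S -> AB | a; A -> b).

Nullable set: {U}.
Drop U -> ε.
X -> fUU: U, U nullable, giving f | fU | fUU.
X -> hiU: U nullable, giving hi | hiU.
Unchanged (no nullable symbols): S -> Xi; S -> ih; U -> f; U -> ih; X -> hi.

S -> Xi | ih; U -> f | ih; X -> f | fU | hi | fUU | hiU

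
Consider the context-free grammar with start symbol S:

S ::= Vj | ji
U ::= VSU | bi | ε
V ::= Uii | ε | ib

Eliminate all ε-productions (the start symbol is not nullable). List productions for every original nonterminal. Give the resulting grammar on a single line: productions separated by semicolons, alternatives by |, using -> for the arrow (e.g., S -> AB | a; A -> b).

Nullable set: {U, V}.
S -> Vj: V nullable, giving Vj | j.
Drop U -> ε.
U -> VSU: V, U nullable, giving S | SU | VS | VSU.
Drop V -> ε.
V -> Uii: U nullable, giving Uii | ii.
Unchanged (no nullable symbols): S -> ji; U -> bi; V -> ib.

S -> j | Vj | ji; U -> S | SU | VS | bi | VSU; V -> ib | ii | Uii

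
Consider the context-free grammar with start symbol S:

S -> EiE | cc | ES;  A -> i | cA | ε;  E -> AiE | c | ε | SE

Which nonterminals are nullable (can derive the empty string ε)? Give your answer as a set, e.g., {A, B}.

Directly nullable (have an ε-rule): {A, E}.
Not nullable: S — each has a terminal in every rule's right-hand side or depends on a non-nullable symbol.

{A, E}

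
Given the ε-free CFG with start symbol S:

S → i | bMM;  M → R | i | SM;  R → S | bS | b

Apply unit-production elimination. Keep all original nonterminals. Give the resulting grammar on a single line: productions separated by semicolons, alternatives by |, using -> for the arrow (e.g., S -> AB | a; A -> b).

S -> i | bMM; M -> b | i | SM | bS | bMM; R -> b | i | bS | bMM

Unit productions: M->R, R->S.
Unit pairs (A ⇒* B via units): (M,R), (M,S), (R,S).
S: inherits non-unit rules of {S} → bMM | i.
M: inherits non-unit rules of {M, R, S} → SM | b | bMM | bS | i.
R: inherits non-unit rules of {R, S} → b | bMM | bS | i.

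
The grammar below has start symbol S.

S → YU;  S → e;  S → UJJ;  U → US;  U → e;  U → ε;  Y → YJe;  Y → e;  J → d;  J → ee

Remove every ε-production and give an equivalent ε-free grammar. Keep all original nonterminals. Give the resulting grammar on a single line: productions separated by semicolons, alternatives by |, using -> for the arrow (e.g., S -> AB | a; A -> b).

S -> Y | e | JJ | YU | UJJ; J -> d | ee; U -> S | e | US; Y -> e | YJe

Nullable set: {U}.
S -> UJJ: U nullable, giving JJ | UJJ.
S -> YU: U nullable, giving Y | YU.
Drop U -> ε.
U -> US: U nullable, giving S | US.
Unchanged (no nullable symbols): S -> e; J -> d; J -> ee; U -> e; Y -> YJe; Y -> e.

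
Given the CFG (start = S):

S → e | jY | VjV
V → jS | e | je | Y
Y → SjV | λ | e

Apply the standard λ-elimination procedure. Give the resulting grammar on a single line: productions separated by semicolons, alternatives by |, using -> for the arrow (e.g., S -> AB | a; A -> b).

S -> e | j | Vj | jV | jY | VjV; V -> Y | e | jS | je; Y -> e | Sj | SjV

Nullable set: {V, Y}.
S -> VjV: V, V nullable, giving Vj | VjV | j | jV.
S -> jY: Y nullable, giving j | jY.
V -> Y: Y nullable, giving Y.
Drop Y -> λ.
Y -> SjV: V nullable, giving Sj | SjV.
Unchanged (no nullable symbols): S -> e; V -> e; V -> jS; V -> je; Y -> e.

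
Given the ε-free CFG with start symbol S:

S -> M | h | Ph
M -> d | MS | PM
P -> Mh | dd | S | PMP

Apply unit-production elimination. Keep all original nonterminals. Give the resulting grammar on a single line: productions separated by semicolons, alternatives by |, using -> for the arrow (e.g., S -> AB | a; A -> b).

Unit productions: P->S, S->M.
Unit pairs (A ⇒* B via units): (P,M), (P,S), (S,M).
S: inherits non-unit rules of {M, S} → MS | PM | Ph | d | h.
M: inherits non-unit rules of {M} → MS | PM | d.
P: inherits non-unit rules of {M, P, S} → MS | Mh | PM | PMP | Ph | d | dd | h.

S -> d | h | MS | PM | Ph; M -> d | MS | PM; P -> d | h | MS | Mh | PM | Ph | dd | PMP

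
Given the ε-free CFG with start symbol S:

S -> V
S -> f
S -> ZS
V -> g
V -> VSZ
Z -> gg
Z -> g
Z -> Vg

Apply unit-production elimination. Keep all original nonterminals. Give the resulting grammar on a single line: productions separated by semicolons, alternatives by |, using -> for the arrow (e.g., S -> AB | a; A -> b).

Unit productions: S->V.
Unit pairs (A ⇒* B via units): (S,V).
S: inherits non-unit rules of {S, V} → VSZ | ZS | f | g.
V: inherits non-unit rules of {V} → VSZ | g.
Z: inherits non-unit rules of {Z} → Vg | g | gg.

S -> f | g | ZS | VSZ; V -> g | VSZ; Z -> g | Vg | gg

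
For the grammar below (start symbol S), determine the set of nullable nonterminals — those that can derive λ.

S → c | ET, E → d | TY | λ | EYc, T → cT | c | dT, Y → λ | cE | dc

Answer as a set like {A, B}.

Directly nullable (have an ε-rule): {E, Y}.
Not nullable: S, T — each has a terminal in every rule's right-hand side or depends on a non-nullable symbol.

{E, Y}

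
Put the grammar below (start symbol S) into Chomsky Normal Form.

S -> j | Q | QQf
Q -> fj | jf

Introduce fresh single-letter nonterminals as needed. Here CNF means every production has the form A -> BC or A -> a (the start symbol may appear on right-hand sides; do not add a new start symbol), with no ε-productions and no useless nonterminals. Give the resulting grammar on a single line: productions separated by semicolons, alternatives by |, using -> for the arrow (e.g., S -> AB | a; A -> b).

S -> j | AB | BA | QC; A -> f; B -> j; C -> QA; Q -> AB | BA

No ε-productions.
After unit-elimination: S -> j | fj | jf | QQf; Q -> fj | jf.
TERM: introduce A -> f, B -> j and substitute in every rule of length ≥2.
BIN: S -> QQA becomes S -> QC, C -> QA.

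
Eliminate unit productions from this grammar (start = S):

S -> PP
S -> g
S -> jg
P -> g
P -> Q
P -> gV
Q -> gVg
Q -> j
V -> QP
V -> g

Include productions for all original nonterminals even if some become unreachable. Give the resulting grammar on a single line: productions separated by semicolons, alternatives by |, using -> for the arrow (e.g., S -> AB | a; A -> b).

Unit productions: P->Q.
Unit pairs (A ⇒* B via units): (P,Q).
S: inherits non-unit rules of {S} → PP | g | jg.
P: inherits non-unit rules of {P, Q} → g | gV | gVg | j.
Q: inherits non-unit rules of {Q} → gVg | j.
V: inherits non-unit rules of {V} → QP | g.

S -> g | PP | jg; P -> g | j | gV | gVg; Q -> j | gVg; V -> g | QP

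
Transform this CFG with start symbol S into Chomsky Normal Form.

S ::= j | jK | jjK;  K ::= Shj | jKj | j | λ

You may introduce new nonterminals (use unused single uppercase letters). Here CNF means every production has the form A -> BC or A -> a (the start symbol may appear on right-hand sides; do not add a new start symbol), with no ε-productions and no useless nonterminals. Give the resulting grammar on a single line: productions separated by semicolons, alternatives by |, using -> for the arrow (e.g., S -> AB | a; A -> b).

S -> j | BB | BE | BK; A -> h; B -> j; C -> KB; D -> AB; E -> BK; K -> j | BB | BC | SD

Nullable: {K}; after ε-elimination: S -> j | jK | jj | jjK; K -> j | jj | Shj | jKj.
No unit productions to eliminate.
TERM: introduce A -> h, B -> j and substitute in every rule of length ≥2.
BIN: K -> BKB becomes K -> BC, C -> KB; K -> SAB becomes K -> SD, D -> AB; S -> BBK becomes S -> BE, E -> BK.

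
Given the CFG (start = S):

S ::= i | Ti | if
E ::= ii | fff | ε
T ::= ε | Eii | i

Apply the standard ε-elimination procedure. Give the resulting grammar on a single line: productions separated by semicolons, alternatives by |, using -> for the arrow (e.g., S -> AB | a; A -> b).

Nullable set: {E, T}.
S -> Ti: T nullable, giving Ti | i.
Drop E -> ε.
Drop T -> ε.
T -> Eii: E nullable, giving Eii | ii.
Unchanged (no nullable symbols): S -> i; S -> if; E -> fff; E -> ii; T -> i.

S -> i | Ti | if; E -> ii | fff; T -> i | ii | Eii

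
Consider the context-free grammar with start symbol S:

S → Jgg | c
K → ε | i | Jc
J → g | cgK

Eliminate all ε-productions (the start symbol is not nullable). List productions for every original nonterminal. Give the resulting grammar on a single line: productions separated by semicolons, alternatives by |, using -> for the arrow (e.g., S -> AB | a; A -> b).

S -> c | Jgg; J -> g | cg | cgK; K -> i | Jc

Nullable set: {K}.
J -> cgK: K nullable, giving cg | cgK.
Drop K -> ε.
Unchanged (no nullable symbols): S -> Jgg; S -> c; J -> g; K -> Jc; K -> i.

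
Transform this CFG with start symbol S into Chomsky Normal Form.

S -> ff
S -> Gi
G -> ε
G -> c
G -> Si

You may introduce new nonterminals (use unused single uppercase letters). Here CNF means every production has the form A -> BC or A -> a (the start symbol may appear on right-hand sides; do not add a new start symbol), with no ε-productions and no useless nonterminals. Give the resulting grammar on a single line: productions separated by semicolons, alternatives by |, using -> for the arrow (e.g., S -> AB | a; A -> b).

Nullable: {G}; after ε-elimination: S -> i | Gi | ff; G -> c | Si.
No unit productions to eliminate.
TERM: introduce B -> f, A -> i and substitute in every rule of length ≥2.

S -> i | BB | GA; A -> i; B -> f; G -> c | SA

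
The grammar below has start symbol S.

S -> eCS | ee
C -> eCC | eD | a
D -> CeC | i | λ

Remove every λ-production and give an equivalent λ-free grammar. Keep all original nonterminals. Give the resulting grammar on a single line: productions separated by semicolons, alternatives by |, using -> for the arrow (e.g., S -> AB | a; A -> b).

Nullable set: {D}.
C -> eD: D nullable, giving e | eD.
Drop D -> λ.
Unchanged (no nullable symbols): S -> eCS; S -> ee; C -> a; C -> eCC; D -> CeC; D -> i.

S -> ee | eCS; C -> a | e | eD | eCC; D -> i | CeC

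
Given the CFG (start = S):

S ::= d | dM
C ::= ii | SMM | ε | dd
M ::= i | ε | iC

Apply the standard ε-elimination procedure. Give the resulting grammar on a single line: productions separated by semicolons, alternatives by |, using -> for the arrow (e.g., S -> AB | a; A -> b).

S -> d | dM; C -> S | SM | dd | ii | SMM; M -> i | iC

Nullable set: {C, M}.
S -> dM: M nullable, giving d | dM.
Drop C -> ε.
C -> SMM: M, M nullable, giving S | SM | SMM.
Drop M -> ε.
M -> iC: C nullable, giving i | iC.
Unchanged (no nullable symbols): S -> d; C -> dd; C -> ii; M -> i.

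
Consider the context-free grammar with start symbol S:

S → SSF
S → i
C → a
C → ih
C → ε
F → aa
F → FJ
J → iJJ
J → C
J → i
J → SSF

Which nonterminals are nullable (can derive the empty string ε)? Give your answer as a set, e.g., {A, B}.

{C, J}

Directly nullable (have an ε-rule): {C}.
J is nullable via J -> C (every symbol on the right is already known nullable).
Not nullable: F, S — each has a terminal in every rule's right-hand side or depends on a non-nullable symbol.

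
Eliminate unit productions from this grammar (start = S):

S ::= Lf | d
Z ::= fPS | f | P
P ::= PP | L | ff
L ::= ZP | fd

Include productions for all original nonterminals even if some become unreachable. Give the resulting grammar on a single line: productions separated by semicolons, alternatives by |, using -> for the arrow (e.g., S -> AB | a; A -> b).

Unit productions: P->L, Z->P.
Unit pairs (A ⇒* B via units): (P,L), (Z,L), (Z,P).
S: inherits non-unit rules of {S} → Lf | d.
L: inherits non-unit rules of {L} → ZP | fd.
P: inherits non-unit rules of {L, P} → PP | ZP | fd | ff.
Z: inherits non-unit rules of {L, P, Z} → PP | ZP | f | fPS | fd | ff.

S -> d | Lf; L -> ZP | fd; P -> PP | ZP | fd | ff; Z -> f | PP | ZP | fd | ff | fPS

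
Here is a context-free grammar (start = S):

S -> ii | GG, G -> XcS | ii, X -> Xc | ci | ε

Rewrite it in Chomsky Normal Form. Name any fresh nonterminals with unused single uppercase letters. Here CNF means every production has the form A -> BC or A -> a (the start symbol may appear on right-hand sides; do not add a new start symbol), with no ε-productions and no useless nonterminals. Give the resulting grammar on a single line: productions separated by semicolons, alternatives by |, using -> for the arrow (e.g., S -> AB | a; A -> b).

Nullable: {X}; after ε-elimination: S -> GG | ii; G -> cS | ii | XcS; X -> c | Xc | ci.
No unit productions to eliminate.
TERM: introduce A -> c, B -> i and substitute in every rule of length ≥2.
BIN: G -> XAS becomes G -> XC, C -> AS.

S -> BB | GG; A -> c; B -> i; C -> AS; G -> AS | BB | XC; X -> c | AB | XA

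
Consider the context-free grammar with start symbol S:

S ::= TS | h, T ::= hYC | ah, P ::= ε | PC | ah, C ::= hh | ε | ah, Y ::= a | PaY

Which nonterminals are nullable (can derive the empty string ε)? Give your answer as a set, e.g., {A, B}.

Directly nullable (have an ε-rule): {C, P}.
Not nullable: S, T, Y — each has a terminal in every rule's right-hand side or depends on a non-nullable symbol.

{C, P}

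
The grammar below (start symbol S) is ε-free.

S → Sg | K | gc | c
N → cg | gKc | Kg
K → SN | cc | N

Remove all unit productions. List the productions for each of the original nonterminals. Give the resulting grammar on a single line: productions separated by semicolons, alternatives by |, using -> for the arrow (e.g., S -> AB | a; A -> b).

Unit productions: K->N, S->K.
Unit pairs (A ⇒* B via units): (K,N), (S,K), (S,N).
S: inherits non-unit rules of {K, N, S} → Kg | SN | Sg | c | cc | cg | gKc | gc.
K: inherits non-unit rules of {K, N} → Kg | SN | cc | cg | gKc.
N: inherits non-unit rules of {N} → Kg | cg | gKc.

S -> c | Kg | SN | Sg | cc | cg | gc | gKc; K -> Kg | SN | cc | cg | gKc; N -> Kg | cg | gKc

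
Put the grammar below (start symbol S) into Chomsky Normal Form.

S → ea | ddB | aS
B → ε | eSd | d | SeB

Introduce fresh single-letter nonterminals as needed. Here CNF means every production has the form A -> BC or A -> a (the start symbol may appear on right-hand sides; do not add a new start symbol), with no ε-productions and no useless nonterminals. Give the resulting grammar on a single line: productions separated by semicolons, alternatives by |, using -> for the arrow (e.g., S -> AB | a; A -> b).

S -> AD | CC | CG | DS; A -> e; B -> d | AE | SA | SF; C -> d; D -> a; E -> SC; F -> AB; G -> CB

Nullable: {B}; after ε-elimination: S -> aS | dd | ea | ddB; B -> d | Se | SeB | eSd.
No unit productions to eliminate.
TERM: introduce D -> a, C -> d, A -> e and substitute in every rule of length ≥2.
BIN: B -> ASC becomes B -> AE, E -> SC; B -> SAB becomes B -> SF, F -> AB; S -> CCB becomes S -> CG, G -> CB.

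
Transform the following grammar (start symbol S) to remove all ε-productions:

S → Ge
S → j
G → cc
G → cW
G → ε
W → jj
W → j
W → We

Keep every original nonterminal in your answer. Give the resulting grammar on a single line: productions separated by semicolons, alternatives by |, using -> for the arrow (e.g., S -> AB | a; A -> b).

S -> e | j | Ge; G -> cW | cc; W -> j | We | jj

Nullable set: {G}.
S -> Ge: G nullable, giving Ge | e.
Drop G -> ε.
Unchanged (no nullable symbols): S -> j; G -> cW; G -> cc; W -> We; W -> j; W -> jj.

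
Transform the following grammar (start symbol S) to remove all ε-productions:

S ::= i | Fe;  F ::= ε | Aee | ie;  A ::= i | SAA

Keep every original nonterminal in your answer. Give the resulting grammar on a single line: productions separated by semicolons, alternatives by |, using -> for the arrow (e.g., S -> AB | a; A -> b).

S -> e | i | Fe; A -> i | SAA; F -> ie | Aee

Nullable set: {F}.
S -> Fe: F nullable, giving Fe | e.
Drop F -> ε.
Unchanged (no nullable symbols): S -> i; A -> SAA; A -> i; F -> Aee; F -> ie.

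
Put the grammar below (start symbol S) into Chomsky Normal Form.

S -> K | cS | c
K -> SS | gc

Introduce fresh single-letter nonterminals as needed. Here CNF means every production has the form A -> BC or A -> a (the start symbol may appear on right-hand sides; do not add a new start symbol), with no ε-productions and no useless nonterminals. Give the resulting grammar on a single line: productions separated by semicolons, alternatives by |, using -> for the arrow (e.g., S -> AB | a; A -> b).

S -> c | AB | BS | SS; A -> g; B -> c

No ε-productions.
After unit-elimination: S -> c | SS | cS | gc; K -> SS | gc.
TERM: introduce B -> c, A -> g and substitute in every rule of length ≥2.
Drop unreachable/unproductive: K.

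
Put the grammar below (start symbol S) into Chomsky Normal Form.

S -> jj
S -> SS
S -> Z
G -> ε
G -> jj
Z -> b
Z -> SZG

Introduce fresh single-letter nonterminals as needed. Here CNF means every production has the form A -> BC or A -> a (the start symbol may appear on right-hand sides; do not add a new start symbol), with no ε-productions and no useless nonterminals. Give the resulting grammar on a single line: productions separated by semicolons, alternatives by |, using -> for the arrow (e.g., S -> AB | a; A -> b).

Nullable: {G}; after ε-elimination: S -> Z | SS | jj; G -> jj; Z -> b | SZ | SZG.
After unit-elimination: S -> b | SS | SZ | jj | SZG; G -> jj; Z -> b | SZ | SZG.
TERM: introduce A -> j and substitute in every rule of length ≥2.
BIN: S -> SZG becomes S -> SB, B -> ZG; Z -> SZG becomes Z -> SC, C -> ZG.

S -> b | AA | SB | SS | SZ; A -> j; B -> ZG; C -> ZG; G -> AA; Z -> b | SC | SZ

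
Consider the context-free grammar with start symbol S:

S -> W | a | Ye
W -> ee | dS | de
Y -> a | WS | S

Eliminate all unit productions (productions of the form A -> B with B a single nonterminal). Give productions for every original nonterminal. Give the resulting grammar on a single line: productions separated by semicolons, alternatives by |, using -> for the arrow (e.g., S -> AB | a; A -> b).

S -> a | Ye | dS | de | ee; W -> dS | de | ee; Y -> a | WS | Ye | dS | de | ee

Unit productions: S->W, Y->S.
Unit pairs (A ⇒* B via units): (S,W), (Y,S), (Y,W).
S: inherits non-unit rules of {S, W} → Ye | a | dS | de | ee.
W: inherits non-unit rules of {W} → dS | de | ee.
Y: inherits non-unit rules of {S, W, Y} → WS | Ye | a | dS | de | ee.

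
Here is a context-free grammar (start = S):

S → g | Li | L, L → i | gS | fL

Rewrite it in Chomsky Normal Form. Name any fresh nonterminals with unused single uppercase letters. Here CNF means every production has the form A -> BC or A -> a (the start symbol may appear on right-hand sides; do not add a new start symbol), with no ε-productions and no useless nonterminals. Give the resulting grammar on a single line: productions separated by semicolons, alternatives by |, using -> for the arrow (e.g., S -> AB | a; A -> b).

S -> g | i | AL | BS | LC; A -> f; B -> g; C -> i; L -> i | AL | BS

No ε-productions.
After unit-elimination: S -> g | i | Li | fL | gS; L -> i | fL | gS.
TERM: introduce A -> f, B -> g, C -> i and substitute in every rule of length ≥2.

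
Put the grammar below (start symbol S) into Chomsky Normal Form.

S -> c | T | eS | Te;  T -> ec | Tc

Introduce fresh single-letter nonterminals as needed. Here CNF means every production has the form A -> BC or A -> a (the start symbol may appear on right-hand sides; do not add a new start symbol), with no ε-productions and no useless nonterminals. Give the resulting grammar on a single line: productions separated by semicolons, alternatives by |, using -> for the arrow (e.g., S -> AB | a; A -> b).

S -> c | BA | BS | TA | TB; A -> c; B -> e; T -> BA | TA

No ε-productions.
After unit-elimination: S -> c | Tc | Te | eS | ec; T -> Tc | ec.
TERM: introduce A -> c, B -> e and substitute in every rule of length ≥2.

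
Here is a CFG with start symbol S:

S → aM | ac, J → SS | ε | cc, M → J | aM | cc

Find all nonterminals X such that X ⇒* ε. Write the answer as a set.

{J, M}

Directly nullable (have an ε-rule): {J}.
M is nullable via M -> J (every symbol on the right is already known nullable).
Not nullable: S — each has a terminal in every rule's right-hand side or depends on a non-nullable symbol.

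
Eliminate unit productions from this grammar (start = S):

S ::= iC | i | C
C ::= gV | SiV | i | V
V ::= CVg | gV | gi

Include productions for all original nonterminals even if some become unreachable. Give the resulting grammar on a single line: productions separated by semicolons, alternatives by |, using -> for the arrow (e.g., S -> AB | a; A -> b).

S -> i | gV | gi | iC | CVg | SiV; C -> i | gV | gi | CVg | SiV; V -> gV | gi | CVg

Unit productions: C->V, S->C.
Unit pairs (A ⇒* B via units): (C,V), (S,C), (S,V).
S: inherits non-unit rules of {C, S, V} → CVg | SiV | gV | gi | i | iC.
C: inherits non-unit rules of {C, V} → CVg | SiV | gV | gi | i.
V: inherits non-unit rules of {V} → CVg | gV | gi.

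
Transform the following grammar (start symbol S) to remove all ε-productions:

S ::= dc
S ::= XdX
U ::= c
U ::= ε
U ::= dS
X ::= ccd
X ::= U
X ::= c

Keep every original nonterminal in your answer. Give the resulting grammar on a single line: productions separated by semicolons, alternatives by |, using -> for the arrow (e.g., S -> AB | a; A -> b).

Nullable set: {U, X}.
S -> XdX: X, X nullable, giving Xd | XdX | d | dX.
Drop U -> ε.
X -> U: U nullable, giving U.
Unchanged (no nullable symbols): S -> dc; U -> c; U -> dS; X -> c; X -> ccd.

S -> d | Xd | dX | dc | XdX; U -> c | dS; X -> U | c | ccd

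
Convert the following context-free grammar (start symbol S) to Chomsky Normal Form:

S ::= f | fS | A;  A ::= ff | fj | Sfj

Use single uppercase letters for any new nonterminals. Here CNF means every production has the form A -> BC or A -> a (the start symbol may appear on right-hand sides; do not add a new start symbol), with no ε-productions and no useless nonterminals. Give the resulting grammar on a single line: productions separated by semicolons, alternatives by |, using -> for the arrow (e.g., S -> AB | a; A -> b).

S -> f | BB | BC | BS | SE; B -> f; C -> j; E -> BC

No ε-productions.
After unit-elimination: S -> f | fS | ff | fj | Sfj; A -> ff | fj | Sfj.
TERM: introduce B -> f, C -> j and substitute in every rule of length ≥2.
BIN: A -> SBC becomes A -> SD, D -> BC; S -> SBC becomes S -> SE, E -> BC.
Drop unreachable/unproductive: A.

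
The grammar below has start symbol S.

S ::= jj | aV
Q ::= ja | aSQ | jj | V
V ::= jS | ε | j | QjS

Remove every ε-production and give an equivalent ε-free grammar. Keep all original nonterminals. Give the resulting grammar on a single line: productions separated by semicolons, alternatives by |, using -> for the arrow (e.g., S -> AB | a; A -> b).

S -> a | aV | jj; Q -> V | aS | ja | jj | aSQ; V -> j | jS | QjS

Nullable set: {Q, V}.
S -> aV: V nullable, giving a | aV.
Q -> V: V nullable, giving V.
Q -> aSQ: Q nullable, giving aS | aSQ.
Drop V -> ε.
V -> QjS: Q nullable, giving QjS | jS.
Unchanged (no nullable symbols): S -> jj; Q -> ja; Q -> jj; V -> j; V -> jS.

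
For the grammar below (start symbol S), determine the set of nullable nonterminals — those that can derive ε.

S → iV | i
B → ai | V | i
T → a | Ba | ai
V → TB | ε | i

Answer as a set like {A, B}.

Directly nullable (have an ε-rule): {V}.
B is nullable via B -> V (every symbol on the right is already known nullable).
Not nullable: S, T — each has a terminal in every rule's right-hand side or depends on a non-nullable symbol.

{B, V}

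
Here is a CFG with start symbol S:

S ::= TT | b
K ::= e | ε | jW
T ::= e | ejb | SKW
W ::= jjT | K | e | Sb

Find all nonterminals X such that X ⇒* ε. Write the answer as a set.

{K, W}

Directly nullable (have an ε-rule): {K}.
W is nullable via W -> K (every symbol on the right is already known nullable).
Not nullable: S, T — each has a terminal in every rule's right-hand side or depends on a non-nullable symbol.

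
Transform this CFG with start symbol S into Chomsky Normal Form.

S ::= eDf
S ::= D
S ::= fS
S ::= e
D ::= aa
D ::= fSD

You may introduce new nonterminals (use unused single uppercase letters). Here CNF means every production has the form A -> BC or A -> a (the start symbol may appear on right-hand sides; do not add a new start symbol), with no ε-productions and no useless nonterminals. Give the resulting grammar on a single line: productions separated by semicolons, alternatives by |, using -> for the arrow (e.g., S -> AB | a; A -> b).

No ε-productions.
After unit-elimination: S -> e | aa | fS | eDf | fSD; D -> aa | fSD.
TERM: introduce A -> a, C -> e, B -> f and substitute in every rule of length ≥2.
BIN: D -> BSD becomes D -> BE, E -> SD; S -> BSD becomes S -> BF, F -> SD; S -> CDB becomes S -> CG, G -> DB.

S -> e | AA | BF | BS | CG; A -> a; B -> f; C -> e; D -> AA | BE; E -> SD; F -> SD; G -> DB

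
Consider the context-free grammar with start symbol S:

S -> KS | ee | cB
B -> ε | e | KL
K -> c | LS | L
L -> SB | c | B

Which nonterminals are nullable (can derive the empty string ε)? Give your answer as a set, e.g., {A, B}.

{B, K, L}

Directly nullable (have an ε-rule): {B}.
L is nullable via L -> B (every symbol on the right is already known nullable).
K is nullable via K -> L (every symbol on the right is already known nullable).
Not nullable: S — each has a terminal in every rule's right-hand side or depends on a non-nullable symbol.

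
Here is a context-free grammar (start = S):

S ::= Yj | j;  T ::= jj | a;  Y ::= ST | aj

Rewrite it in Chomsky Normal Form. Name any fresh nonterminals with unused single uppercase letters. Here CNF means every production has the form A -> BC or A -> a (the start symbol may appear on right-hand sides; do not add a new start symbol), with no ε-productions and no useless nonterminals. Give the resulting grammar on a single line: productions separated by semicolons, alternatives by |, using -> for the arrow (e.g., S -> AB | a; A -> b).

No ε-productions.
No unit productions to eliminate.
TERM: introduce B -> a, A -> j and substitute in every rule of length ≥2.

S -> j | YA; A -> j; B -> a; T -> a | AA; Y -> BA | ST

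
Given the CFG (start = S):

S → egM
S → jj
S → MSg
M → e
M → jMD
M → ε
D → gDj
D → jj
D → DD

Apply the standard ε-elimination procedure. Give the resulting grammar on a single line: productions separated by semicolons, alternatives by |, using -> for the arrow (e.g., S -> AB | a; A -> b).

Nullable set: {M}.
S -> MSg: M nullable, giving MSg | Sg.
S -> egM: M nullable, giving eg | egM.
Drop M -> ε.
M -> jMD: M nullable, giving jD | jMD.
Unchanged (no nullable symbols): S -> jj; D -> DD; D -> gDj; D -> jj; M -> e.

S -> Sg | eg | jj | MSg | egM; D -> DD | jj | gDj; M -> e | jD | jMD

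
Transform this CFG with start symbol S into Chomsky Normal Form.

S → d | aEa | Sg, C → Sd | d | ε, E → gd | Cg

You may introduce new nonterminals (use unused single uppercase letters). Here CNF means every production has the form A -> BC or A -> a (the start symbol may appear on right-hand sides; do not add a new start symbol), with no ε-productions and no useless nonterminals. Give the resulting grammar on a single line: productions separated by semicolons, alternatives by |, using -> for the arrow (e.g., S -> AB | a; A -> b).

Nullable: {C}; after ε-elimination: S -> d | Sg | aEa; C -> d | Sd; E -> g | Cg | gd.
No unit productions to eliminate.
TERM: introduce D -> a, A -> d, B -> g and substitute in every rule of length ≥2.
BIN: S -> DED becomes S -> DF, F -> ED.

S -> d | DF | SB; A -> d; B -> g; C -> d | SA; D -> a; E -> g | BA | CB; F -> ED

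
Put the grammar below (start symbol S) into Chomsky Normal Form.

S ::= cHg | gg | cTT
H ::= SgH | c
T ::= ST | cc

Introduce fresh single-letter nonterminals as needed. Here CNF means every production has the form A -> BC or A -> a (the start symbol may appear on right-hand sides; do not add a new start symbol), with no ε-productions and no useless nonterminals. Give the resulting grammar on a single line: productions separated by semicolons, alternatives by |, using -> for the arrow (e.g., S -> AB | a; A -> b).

S -> AA | BD | BE; A -> g; B -> c; C -> AH; D -> HA; E -> TT; H -> c | SC; T -> BB | ST

No ε-productions.
No unit productions to eliminate.
TERM: introduce B -> c, A -> g and substitute in every rule of length ≥2.
BIN: H -> SAH becomes H -> SC, C -> AH; S -> BHA becomes S -> BD, D -> HA; S -> BTT becomes S -> BE, E -> TT.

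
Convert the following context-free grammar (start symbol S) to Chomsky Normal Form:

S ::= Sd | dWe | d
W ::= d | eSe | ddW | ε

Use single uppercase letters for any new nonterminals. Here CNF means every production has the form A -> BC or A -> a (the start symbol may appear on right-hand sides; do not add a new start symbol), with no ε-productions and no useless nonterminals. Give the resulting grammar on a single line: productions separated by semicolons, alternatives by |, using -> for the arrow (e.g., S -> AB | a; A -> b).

Nullable: {W}; after ε-elimination: S -> d | Sd | de | dWe; W -> d | dd | ddW | eSe.
No unit productions to eliminate.
TERM: introduce A -> d, B -> e and substitute in every rule of length ≥2.
BIN: S -> AWB becomes S -> AC, C -> WB; W -> AAW becomes W -> AD, D -> AW; W -> BSB becomes W -> BE, E -> SB.

S -> d | AB | AC | SA; A -> d; B -> e; C -> WB; D -> AW; E -> SB; W -> d | AA | AD | BE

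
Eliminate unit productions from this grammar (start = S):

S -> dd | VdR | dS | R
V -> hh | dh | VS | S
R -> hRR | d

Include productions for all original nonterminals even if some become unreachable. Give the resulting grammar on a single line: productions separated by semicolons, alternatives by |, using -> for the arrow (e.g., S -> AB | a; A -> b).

Unit productions: S->R, V->S.
Unit pairs (A ⇒* B via units): (S,R), (V,R), (V,S).
S: inherits non-unit rules of {R, S} → VdR | d | dS | dd | hRR.
R: inherits non-unit rules of {R} → d | hRR.
V: inherits non-unit rules of {R, S, V} → VS | VdR | d | dS | dd | dh | hRR | hh.

S -> d | dS | dd | VdR | hRR; R -> d | hRR; V -> d | VS | dS | dd | dh | hh | VdR | hRR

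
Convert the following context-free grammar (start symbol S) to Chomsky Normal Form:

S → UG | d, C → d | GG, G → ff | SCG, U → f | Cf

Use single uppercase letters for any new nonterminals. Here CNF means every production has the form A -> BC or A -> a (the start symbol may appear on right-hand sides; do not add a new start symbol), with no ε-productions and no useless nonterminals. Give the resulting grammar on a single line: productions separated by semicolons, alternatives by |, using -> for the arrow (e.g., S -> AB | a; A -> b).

No ε-productions.
No unit productions to eliminate.
TERM: introduce A -> f and substitute in every rule of length ≥2.
BIN: G -> SCG becomes G -> SB, B -> CG.

S -> d | UG; A -> f; B -> CG; C -> d | GG; G -> AA | SB; U -> f | CA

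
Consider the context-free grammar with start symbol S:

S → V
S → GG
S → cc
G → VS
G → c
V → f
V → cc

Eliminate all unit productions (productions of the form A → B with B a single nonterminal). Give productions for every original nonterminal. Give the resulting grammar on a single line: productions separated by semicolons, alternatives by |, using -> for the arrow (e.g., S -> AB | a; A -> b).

S -> f | GG | cc; G -> c | VS; V -> f | cc

Unit productions: S->V.
Unit pairs (A ⇒* B via units): (S,V).
S: inherits non-unit rules of {S, V} → GG | cc | f.
G: inherits non-unit rules of {G} → VS | c.
V: inherits non-unit rules of {V} → cc | f.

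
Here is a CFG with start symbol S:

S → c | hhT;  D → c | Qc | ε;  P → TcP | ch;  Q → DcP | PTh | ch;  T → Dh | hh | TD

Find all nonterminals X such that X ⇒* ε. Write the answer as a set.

{D}

Directly nullable (have an ε-rule): {D}.
Not nullable: P, Q, S, T — each has a terminal in every rule's right-hand side or depends on a non-nullable symbol.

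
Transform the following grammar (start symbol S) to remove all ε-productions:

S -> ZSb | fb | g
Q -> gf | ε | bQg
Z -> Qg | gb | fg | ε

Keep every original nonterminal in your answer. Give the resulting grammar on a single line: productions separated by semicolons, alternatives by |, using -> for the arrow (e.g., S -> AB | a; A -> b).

S -> g | Sb | fb | ZSb; Q -> bg | gf | bQg; Z -> g | Qg | fg | gb

Nullable set: {Q, Z}.
S -> ZSb: Z nullable, giving Sb | ZSb.
Drop Q -> ε.
Q -> bQg: Q nullable, giving bQg | bg.
Drop Z -> ε.
Z -> Qg: Q nullable, giving Qg | g.
Unchanged (no nullable symbols): S -> fb; S -> g; Q -> gf; Z -> fg; Z -> gb.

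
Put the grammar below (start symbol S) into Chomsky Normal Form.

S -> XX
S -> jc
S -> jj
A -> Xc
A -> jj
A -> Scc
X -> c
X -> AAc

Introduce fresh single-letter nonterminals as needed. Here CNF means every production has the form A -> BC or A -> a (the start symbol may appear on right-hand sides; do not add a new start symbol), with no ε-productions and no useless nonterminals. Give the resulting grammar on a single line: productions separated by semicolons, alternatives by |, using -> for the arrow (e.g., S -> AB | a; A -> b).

S -> CB | CC | XX; A -> CC | SD | XB; B -> c; C -> j; D -> BB; E -> AB; X -> c | AE

No ε-productions.
No unit productions to eliminate.
TERM: introduce B -> c, C -> j and substitute in every rule of length ≥2.
BIN: A -> SBB becomes A -> SD, D -> BB; X -> AAB becomes X -> AE, E -> AB.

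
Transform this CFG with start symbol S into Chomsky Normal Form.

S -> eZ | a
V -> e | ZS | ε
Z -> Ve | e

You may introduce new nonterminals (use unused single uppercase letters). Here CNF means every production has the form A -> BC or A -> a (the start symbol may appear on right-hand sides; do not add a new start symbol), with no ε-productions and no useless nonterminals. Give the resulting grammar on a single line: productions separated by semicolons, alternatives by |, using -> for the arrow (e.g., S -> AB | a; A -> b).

Nullable: {V}; after ε-elimination: S -> a | eZ; V -> e | ZS; Z -> e | Ve.
No unit productions to eliminate.
TERM: introduce A -> e and substitute in every rule of length ≥2.

S -> a | AZ; A -> e; V -> e | ZS; Z -> e | VA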